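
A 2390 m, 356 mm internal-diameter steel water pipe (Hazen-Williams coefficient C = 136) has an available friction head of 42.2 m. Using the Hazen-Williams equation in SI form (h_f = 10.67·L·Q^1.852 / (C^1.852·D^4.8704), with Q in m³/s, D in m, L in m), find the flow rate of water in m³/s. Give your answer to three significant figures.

Rearranging: Q = [h_f·C^1.852·D^4.8704 / (10.67·L)]^(1/1.852)
Q = [42.2·136^1.852·0.356^4.8704 / (10.67·2390)]^0.540 = 0.2833 m³/s

Q ≈ 0.283 m³/s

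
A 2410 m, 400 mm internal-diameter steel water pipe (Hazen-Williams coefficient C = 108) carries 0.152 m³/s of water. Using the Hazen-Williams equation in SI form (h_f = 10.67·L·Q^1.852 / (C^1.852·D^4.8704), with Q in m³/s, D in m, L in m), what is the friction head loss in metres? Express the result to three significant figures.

h_f ≈ 11.7 m

h_f = 10.67·2410·0.152^1.852 / (108^1.852·0.400^4.8704) = 11.67 m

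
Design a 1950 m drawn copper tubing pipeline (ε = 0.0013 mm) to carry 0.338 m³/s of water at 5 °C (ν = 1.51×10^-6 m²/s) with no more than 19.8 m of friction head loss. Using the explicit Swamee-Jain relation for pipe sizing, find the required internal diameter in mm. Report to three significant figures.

Swamee-Jain (Type III): D = 0.66·[ε^1.25·(LQ²/(gh_f))^4.75 + ν·Q^9.4·(L/(gh_f))^5.2]^0.04
LQ²/(gh_f) = 1.147; L/(gh_f) = 10.04
Term 1 = ε^1.25·(…)^4.75 = 8.42×10^-8; Term 2 = ν·Q^9.4·(…)^5.2 = 9.11×10^-6
D = 0.66·(8.42×10^-8 + 9.11×10^-6)^0.04 = 0.4150 m = 415 mm
Check: V = 2.50 m/s, Re = 6.87×10^5, f = 0.01244, h_f = 18.6 m ≈ 19.8 m ✓

D ≈ 415 mm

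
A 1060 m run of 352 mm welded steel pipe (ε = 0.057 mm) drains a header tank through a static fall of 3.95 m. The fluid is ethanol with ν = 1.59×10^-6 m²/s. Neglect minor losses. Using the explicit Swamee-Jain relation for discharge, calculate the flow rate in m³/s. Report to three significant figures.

Swamee-Jain (Type II): Q = -0.965·√(gD⁵h_f/L)·ln[ε/(3.7D) + √(3.17ν²L/(gD³h_f))]
√(gD⁵h_f/L) = √(9.81·0.352⁵·3.95/1060) = 0.01406
ε/(3.7D) = 4.38×10^-5; √(3.17ν²L/(gD³h_f)) = 7.09×10^-5
Q = -0.965·0.01406·ln(1.147×10^-4) = 0.1231 m³/s
Check: V = 1.26 m/s, Re = 2.80×10^5, f = 0.01613, h_f = 3.96 m ≈ 3.95 m ✓

Q ≈ 0.123 m³/s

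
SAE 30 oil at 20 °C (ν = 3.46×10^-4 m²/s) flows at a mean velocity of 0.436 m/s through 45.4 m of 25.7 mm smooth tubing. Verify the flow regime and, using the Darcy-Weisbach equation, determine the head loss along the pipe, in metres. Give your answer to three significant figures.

Re = VD/ν = 0.436·0.02570/3.46×10^-4 = 32.4 → laminar (Re < 2300)
f = 64/Re = 1.976
h_f = f(L/D)V²/(2g) = 1.976·(45.4/0.02570)·0.436²/(2·9.81) = 33.82 m

h_f ≈ 33.8 m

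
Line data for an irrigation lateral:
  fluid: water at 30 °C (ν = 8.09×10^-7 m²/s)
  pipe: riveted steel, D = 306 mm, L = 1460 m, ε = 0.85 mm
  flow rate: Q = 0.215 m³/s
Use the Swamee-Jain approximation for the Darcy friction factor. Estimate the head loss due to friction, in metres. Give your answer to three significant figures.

V = 4Q/(πD²) = 4·0.215/(π·0.306²) = 2.924 m/s
Re = VD/ν = 2.924·0.306/8.09×10^-7 = 1.11×10^6 → turbulent
ε/D = 0.85/306 = 0.00278
Swamee-Jain: f = 0.02580
h_f = f(L/D)V²/(2g) = 0.02580·(1460/0.306)·2.924²/(2·9.81) = 53.63 m

h_f ≈ 53.6 m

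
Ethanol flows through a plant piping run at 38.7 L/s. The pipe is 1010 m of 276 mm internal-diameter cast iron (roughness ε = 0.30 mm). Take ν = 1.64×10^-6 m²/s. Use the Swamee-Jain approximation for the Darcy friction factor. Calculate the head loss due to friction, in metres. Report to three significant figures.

h_f ≈ 1.75 m

V = 4Q/(πD²) = 4·0.0387/(π·0.276²) = 0.6468 m/s
Re = VD/ν = 0.6468·0.276/1.64×10^-6 = 1.09×10^5 → turbulent
ε/D = 0.30/276 = 0.00109
Swamee-Jain: f = 0.02247
h_f = f(L/D)V²/(2g) = 0.02247·(1010/0.276)·0.6468²/(2·9.81) = 1.754 m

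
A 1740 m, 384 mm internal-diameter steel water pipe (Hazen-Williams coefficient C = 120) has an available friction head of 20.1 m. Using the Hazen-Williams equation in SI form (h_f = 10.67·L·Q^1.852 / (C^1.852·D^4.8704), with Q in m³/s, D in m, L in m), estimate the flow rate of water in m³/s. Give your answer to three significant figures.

Rearranging: Q = [h_f·C^1.852·D^4.8704 / (10.67·L)]^(1/1.852)
Q = [20.1·120^1.852·0.384^4.8704 / (10.67·1740)]^0.540 = 0.2426 m³/s

Q ≈ 0.243 m³/s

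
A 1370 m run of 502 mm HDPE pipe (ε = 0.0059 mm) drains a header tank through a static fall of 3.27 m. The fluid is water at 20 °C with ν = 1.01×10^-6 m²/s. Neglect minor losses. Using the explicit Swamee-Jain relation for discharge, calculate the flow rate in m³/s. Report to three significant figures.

Q ≈ 0.270 m³/s

Swamee-Jain (Type II): Q = -0.965·√(gD⁵h_f/L)·ln[ε/(3.7D) + √(3.17ν²L/(gD³h_f))]
√(gD⁵h_f/L) = √(9.81·0.502⁵·3.27/1370) = 0.02732
ε/(3.7D) = 3.18×10^-6; √(3.17ν²L/(gD³h_f)) = 3.30×10^-5
Q = -0.965·0.02732·ln(3.622×10^-5) = 0.2696 m³/s
Check: V = 1.36 m/s, Re = 6.77×10^5, f = 0.01264, h_f = 3.26 m ≈ 3.27 m ✓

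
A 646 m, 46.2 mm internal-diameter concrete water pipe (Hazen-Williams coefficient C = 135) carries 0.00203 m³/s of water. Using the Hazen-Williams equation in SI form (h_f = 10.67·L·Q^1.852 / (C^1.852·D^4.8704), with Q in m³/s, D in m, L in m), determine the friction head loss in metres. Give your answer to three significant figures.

h_f = 10.67·646·0.00203^1.852 / (135^1.852·0.0462^4.8704) = 25.72 m

h_f ≈ 25.7 m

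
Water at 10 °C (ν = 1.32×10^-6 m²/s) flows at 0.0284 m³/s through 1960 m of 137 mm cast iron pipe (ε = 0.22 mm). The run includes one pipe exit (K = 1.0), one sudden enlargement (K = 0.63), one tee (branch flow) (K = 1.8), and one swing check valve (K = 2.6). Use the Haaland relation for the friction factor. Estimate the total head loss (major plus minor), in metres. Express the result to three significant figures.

H_L ≈ 63.6 m

V = 4Q/(πD²) = 1.927 m/s; V²/2g = 0.1892 m
Re = 2.00×10^5, ε/D = 0.00161 → f = 0.02306 (Haaland)
Major: h_f = f(L/D)·V²/2g = 0.02306·14307·0.1892 = 62.42 m
Minor: ΣK = 6.03; h_m = ΣK·V²/2g = 1.141 m
Total H_L = 62.42 + 1.141 = 63.56 m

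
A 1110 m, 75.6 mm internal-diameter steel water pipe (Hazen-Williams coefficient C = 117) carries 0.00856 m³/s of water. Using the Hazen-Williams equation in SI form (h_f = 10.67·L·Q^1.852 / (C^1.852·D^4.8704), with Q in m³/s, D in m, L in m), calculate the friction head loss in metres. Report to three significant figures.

h_f ≈ 75.2 m

h_f = 10.67·1110·0.00856^1.852 / (117^1.852·0.0756^4.8704) = 75.20 m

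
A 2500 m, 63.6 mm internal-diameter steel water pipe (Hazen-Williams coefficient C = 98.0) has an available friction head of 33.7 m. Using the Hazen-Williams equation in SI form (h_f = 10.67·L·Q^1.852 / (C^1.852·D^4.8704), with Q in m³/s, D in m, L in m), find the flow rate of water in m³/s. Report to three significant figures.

Q ≈ 0.00190 m³/s

Rearranging: Q = [h_f·C^1.852·D^4.8704 / (10.67·L)]^(1/1.852)
Q = [33.7·98.0^1.852·0.0636^4.8704 / (10.67·2500)]^0.540 = 0.001903 m³/s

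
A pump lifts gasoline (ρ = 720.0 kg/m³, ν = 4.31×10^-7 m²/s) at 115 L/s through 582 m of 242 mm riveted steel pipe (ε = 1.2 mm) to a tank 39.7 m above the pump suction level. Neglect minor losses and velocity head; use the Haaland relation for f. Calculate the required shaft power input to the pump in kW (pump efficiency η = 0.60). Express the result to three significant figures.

V = 4Q/(πD²) = 2.500 m/s; Re = 1.40×10^6; ε/D = 0.00496; f = 0.03041
h_f = f(L/D)V²/2g = 23.30 m
Total head H = z + h_f = 39.7 + 23.30 = 63.00 m
P_hyd = ρgQH = 720.0·9.81·0.115·63.00 = 51.18 kW
P_shaft = P_hyd/η = 51.18/0.60 = 85.29 kW

P_shaft ≈ 85.3 kW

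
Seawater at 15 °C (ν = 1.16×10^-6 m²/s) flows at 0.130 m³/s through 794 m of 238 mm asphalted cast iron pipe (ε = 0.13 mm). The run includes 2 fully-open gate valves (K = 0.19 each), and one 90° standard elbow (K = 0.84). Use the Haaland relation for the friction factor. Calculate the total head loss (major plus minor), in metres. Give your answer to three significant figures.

V = 4Q/(πD²) = 2.922 m/s; V²/2g = 0.4352 m
Re = 6.00×10^5, ε/D = 5.46×10^-4 → f = 0.01774 (Haaland)
Major: h_f = f(L/D)·V²/2g = 0.01774·3336·0.4352 = 25.76 m
Minor: ΣK = 1.22; h_m = ΣK·V²/2g = 0.5310 m
Total H_L = 25.76 + 0.5310 = 26.29 m

H_L ≈ 26.3 m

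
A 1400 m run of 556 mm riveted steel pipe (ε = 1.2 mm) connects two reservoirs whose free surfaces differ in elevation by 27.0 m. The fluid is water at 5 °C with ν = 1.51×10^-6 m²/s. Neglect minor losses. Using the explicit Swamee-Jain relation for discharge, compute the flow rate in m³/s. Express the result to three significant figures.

Q ≈ 0.718 m³/s

Swamee-Jain (Type II): Q = -0.965·√(gD⁵h_f/L)·ln[ε/(3.7D) + √(3.17ν²L/(gD³h_f))]
√(gD⁵h_f/L) = √(9.81·0.556⁵·27.0/1400) = 0.1003
ε/(3.7D) = 5.83×10^-4; √(3.17ν²L/(gD³h_f)) = 1.49×10^-5
Q = -0.965·0.1003·ln(5.982×10^-4) = 0.7181 m³/s
Check: V = 2.96 m/s, Re = 1.09×10^6, f = 0.02413, h_f = 27.1 m ≈ 27.0 m ✓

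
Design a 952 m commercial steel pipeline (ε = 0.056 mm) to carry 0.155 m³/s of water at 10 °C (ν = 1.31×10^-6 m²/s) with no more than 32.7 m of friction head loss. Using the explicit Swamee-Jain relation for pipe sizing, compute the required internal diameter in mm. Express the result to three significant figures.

Swamee-Jain (Type III): D = 0.66·[ε^1.25·(LQ²/(gh_f))^4.75 + ν·Q^9.4·(L/(gh_f))^5.2]^0.04
LQ²/(gh_f) = 0.07130; L/(gh_f) = 2.968
Term 1 = ε^1.25·(…)^4.75 = 1.73×10^-11; Term 2 = ν·Q^9.4·(…)^5.2 = 9.18×10^-12
D = 0.66·(1.73×10^-11 + 9.18×10^-12)^0.04 = 0.2491 m = 249 mm
Check: V = 3.18 m/s, Re = 6.05×10^5, f = 0.01551, h_f = 30.5 m ≈ 32.7 m ✓

D ≈ 249 mm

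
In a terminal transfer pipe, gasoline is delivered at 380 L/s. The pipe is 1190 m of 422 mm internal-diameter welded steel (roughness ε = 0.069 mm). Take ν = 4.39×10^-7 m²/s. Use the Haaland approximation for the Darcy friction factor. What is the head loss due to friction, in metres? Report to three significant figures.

h_f ≈ 14.4 m

V = 4Q/(πD²) = 4·0.380/(π·0.422²) = 2.717 m/s
Re = VD/ν = 2.717·0.422/4.39×10^-7 = 2.61×10^6 → turbulent
ε/D = 0.069/422 = 1.64×10^-4
Haaland: f = 0.01361
h_f = f(L/D)V²/(2g) = 0.01361·(1190/0.422)·2.717²/(2·9.81) = 14.44 m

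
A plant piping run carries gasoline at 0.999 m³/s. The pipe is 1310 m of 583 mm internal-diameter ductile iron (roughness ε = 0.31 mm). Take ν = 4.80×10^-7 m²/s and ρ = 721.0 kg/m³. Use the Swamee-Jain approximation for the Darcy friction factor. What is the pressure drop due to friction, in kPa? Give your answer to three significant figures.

Δp ≈ 194 kPa

V = 4Q/(πD²) = 4·0.999/(π·0.583²) = 3.742 m/s
Re = VD/ν = 3.742·0.583/4.80×10^-7 = 4.55×10^6 → turbulent
ε/D = 0.31/583 = 5.32×10^-4
Swamee-Jain: f = 0.01709
h_f = f(L/D)V²/(2g) = 0.01709·(1310/0.583)·3.742²/(2·9.81) = 27.40 m
Δp = ρg·h_f = 721.0·9.81·27.40 = 193.8 kPa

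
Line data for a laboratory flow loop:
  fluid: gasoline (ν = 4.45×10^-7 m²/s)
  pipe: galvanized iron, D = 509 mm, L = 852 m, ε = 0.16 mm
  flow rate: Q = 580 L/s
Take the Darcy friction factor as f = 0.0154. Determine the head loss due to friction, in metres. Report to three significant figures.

h_f ≈ 10.7 m

V = 4Q/(πD²) = 4·0.580/(π·0.509²) = 2.850 m/s
h_f = f(L/D)V²/(2g) = 0.01540·(852/0.509)·2.850²/(2·9.81) = 10.67 m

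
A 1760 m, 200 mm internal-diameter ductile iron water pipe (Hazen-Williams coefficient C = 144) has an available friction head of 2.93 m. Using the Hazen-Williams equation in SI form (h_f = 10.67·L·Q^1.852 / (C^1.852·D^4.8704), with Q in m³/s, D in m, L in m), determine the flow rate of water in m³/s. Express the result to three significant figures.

Q ≈ 0.0184 m³/s

Rearranging: Q = [h_f·C^1.852·D^4.8704 / (10.67·L)]^(1/1.852)
Q = [2.93·144^1.852·0.200^4.8704 / (10.67·1760)]^0.540 = 0.01839 m³/s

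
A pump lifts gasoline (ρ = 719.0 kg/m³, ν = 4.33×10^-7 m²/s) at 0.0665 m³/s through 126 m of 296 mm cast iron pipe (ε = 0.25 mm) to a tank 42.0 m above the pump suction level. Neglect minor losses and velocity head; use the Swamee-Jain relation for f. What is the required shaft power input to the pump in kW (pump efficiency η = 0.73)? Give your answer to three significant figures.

P_shaft ≈ 27.2 kW

V = 4Q/(πD²) = 0.9664 m/s; Re = 6.61×10^5; ε/D = 8.45×10^-4; f = 0.01948
h_f = f(L/D)V²/2g = 0.3947 m
Total head H = z + h_f = 42.0 + 0.3947 = 42.39 m
P_hyd = ρgQH = 719.0·9.81·0.0665·42.39 = 19.89 kW
P_shaft = P_hyd/η = 19.89/0.73 = 27.24 kW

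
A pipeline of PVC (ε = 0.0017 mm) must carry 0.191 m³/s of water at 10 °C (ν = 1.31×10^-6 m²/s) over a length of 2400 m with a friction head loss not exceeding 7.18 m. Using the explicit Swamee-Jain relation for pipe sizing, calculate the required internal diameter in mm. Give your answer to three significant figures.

D ≈ 429 mm

Swamee-Jain (Type III): D = 0.66·[ε^1.25·(LQ²/(gh_f))^4.75 + ν·Q^9.4·(L/(gh_f))^5.2]^0.04
LQ²/(gh_f) = 1.243; L/(gh_f) = 34.07
Term 1 = ε^1.25·(…)^4.75 = 1.73×10^-7; Term 2 = ν·Q^9.4·(…)^5.2 = 2.13×10^-5
D = 0.66·(1.73×10^-7 + 2.13×10^-5)^0.04 = 0.4293 m = 429 mm
Check: V = 1.32 m/s, Re = 4.32×10^5, f = 0.01350, h_f = 6.69 m ≈ 7.18 m ✓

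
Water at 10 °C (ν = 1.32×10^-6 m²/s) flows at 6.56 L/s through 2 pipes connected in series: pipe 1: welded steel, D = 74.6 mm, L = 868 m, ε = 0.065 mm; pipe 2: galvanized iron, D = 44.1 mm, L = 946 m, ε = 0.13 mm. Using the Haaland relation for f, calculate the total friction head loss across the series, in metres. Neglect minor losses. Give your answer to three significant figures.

Pipe 1: V = 1.501 m/s, Re = 8.48×10^4, ε/D = 8.71×10^-4, f = 0.02188, h_1 = f(L/D)V²/2g = 29.22 m
Pipe 2: V = 4.295 m/s, Re = 1.43×10^5, ε/D = 0.00295, f = 0.02693, h_2 = f(L/D)V²/2g = 543.0 m
Series → Q common, losses add: H = Σh = 572.2 m

H ≈ 572 m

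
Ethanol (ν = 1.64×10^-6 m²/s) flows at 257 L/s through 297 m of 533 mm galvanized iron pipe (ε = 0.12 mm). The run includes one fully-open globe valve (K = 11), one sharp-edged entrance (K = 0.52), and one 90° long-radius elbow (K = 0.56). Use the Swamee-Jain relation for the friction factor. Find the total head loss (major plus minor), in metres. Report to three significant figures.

H_L ≈ 1.43 m

V = 4Q/(πD²) = 1.152 m/s; V²/2g = 0.06762 m
Re = 3.74×10^5, ε/D = 2.25×10^-4 → f = 0.01615 (Swamee-Jain)
Major: h_f = f(L/D)·V²/2g = 0.01615·557.2·0.06762 = 0.6084 m
Minor: ΣK = 12.1; h_m = ΣK·V²/2g = 0.8169 m
Total H_L = 0.6084 + 0.8169 = 1.425 m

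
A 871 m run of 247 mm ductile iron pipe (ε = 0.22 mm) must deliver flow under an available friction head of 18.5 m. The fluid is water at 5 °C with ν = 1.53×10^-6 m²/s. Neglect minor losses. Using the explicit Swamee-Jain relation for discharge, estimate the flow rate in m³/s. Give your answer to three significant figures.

Q ≈ 0.109 m³/s

Swamee-Jain (Type II): Q = -0.965·√(gD⁵h_f/L)·ln[ε/(3.7D) + √(3.17ν²L/(gD³h_f))]
√(gD⁵h_f/L) = √(9.81·0.247⁵·18.5/871) = 0.01384
ε/(3.7D) = 2.41×10^-4; √(3.17ν²L/(gD³h_f)) = 4.86×10^-5
Q = -0.965·0.01384·ln(2.893×10^-4) = 0.1088 m³/s
Check: V = 2.27 m/s, Re = 3.67×10^5, f = 0.02010, h_f = 18.6 m ≈ 18.5 m ✓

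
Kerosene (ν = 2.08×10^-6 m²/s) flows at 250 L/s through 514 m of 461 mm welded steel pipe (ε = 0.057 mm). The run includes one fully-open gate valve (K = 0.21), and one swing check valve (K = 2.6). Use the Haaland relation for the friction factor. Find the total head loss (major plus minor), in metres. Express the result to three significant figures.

V = 4Q/(πD²) = 1.498 m/s; V²/2g = 0.1143 m
Re = 3.32×10^5, ε/D = 1.24×10^-4 → f = 0.01523 (Haaland)
Major: h_f = f(L/D)·V²/2g = 0.01523·1115·0.1143 = 1.942 m
Minor: ΣK = 2.81; h_m = ΣK·V²/2g = 0.3213 m
Total H_L = 1.942 + 0.3213 = 2.263 m

H_L ≈ 2.26 m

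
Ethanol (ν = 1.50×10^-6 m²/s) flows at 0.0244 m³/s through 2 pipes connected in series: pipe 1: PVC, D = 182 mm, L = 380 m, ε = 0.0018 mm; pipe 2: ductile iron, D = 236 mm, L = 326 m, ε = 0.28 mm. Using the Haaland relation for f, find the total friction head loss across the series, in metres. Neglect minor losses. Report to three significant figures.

Pipe 1: V = 0.9379 m/s, Re = 1.14×10^5, ε/D = 9.89×10^-6, f = 0.01739, h_1 = f(L/D)V²/2g = 1.628 m
Pipe 2: V = 0.5578 m/s, Re = 8.78×10^4, ε/D = 0.00119, f = 0.02284, h_2 = f(L/D)V²/2g = 0.5004 m
Series → Q common, losses add: H = Σh = 2.128 m

H ≈ 2.13 m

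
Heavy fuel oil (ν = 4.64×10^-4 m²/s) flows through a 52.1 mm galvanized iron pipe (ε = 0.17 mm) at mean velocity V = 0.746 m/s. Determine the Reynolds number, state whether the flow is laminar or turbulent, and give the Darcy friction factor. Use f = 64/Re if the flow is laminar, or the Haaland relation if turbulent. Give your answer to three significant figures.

Re = VD/ν = 0.7460·0.0521/4.64×10^-4 = 83.8
Re < 2300 → laminar → f = 64/Re = 0.7640

Re ≈ 83.8; laminar; f = 64/Re ≈ 0.764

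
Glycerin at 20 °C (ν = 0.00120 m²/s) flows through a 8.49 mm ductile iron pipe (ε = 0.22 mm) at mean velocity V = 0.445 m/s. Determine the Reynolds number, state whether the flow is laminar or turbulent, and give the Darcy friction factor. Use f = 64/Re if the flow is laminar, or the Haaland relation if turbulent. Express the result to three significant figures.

Re ≈ 3.15; laminar; f = 64/Re ≈ 20.3

Re = VD/ν = 0.4450·0.00849/0.00120 = 3.15
Re < 2300 → laminar → f = 64/Re = 20.33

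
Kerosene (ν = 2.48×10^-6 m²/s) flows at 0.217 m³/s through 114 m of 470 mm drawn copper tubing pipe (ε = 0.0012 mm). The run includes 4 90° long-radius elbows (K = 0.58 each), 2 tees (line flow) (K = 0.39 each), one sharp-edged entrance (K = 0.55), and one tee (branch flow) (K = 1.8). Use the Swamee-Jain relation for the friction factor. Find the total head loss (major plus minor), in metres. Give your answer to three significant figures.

V = 4Q/(πD²) = 1.251 m/s; V²/2g = 0.07974 m
Re = 2.37×10^5, ε/D = 2.55×10^-6 → f = 0.01506 (Swamee-Jain)
Major: h_f = f(L/D)·V²/2g = 0.01506·242.6·0.07974 = 0.2912 m
Minor: ΣK = 5.45; h_m = ΣK·V²/2g = 0.4346 m
Total H_L = 0.2912 + 0.4346 = 0.7257 m

H_L ≈ 0.726 m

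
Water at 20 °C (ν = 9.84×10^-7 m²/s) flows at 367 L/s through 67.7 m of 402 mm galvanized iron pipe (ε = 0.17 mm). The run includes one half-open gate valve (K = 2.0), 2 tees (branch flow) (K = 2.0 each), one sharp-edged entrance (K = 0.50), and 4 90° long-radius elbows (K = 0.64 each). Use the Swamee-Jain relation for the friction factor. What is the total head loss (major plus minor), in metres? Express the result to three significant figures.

V = 4Q/(πD²) = 2.892 m/s; V²/2g = 0.4261 m
Re = 1.18×10^6, ε/D = 4.23×10^-4 → f = 0.01667 (Swamee-Jain)
Major: h_f = f(L/D)·V²/2g = 0.01667·168.4·0.4261 = 1.196 m
Minor: ΣK = 9.06; h_m = ΣK·V²/2g = 3.861 m
Total H_L = 1.196 + 3.861 = 5.057 m

H_L ≈ 5.06 m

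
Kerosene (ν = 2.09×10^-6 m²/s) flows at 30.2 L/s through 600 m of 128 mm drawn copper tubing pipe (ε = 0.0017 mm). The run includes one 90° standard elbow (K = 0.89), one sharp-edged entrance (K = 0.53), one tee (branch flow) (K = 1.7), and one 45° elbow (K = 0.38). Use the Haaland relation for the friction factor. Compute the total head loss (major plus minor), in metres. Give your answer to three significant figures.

H_L ≈ 22.8 m

V = 4Q/(πD²) = 2.347 m/s; V²/2g = 0.2807 m
Re = 1.44×10^5, ε/D = 1.33×10^-5 → f = 0.01661 (Haaland)
Major: h_f = f(L/D)·V²/2g = 0.01661·4688·0.2807 = 21.86 m
Minor: ΣK = 3.50; h_m = ΣK·V²/2g = 0.9826 m
Total H_L = 21.86 + 0.9826 = 22.84 m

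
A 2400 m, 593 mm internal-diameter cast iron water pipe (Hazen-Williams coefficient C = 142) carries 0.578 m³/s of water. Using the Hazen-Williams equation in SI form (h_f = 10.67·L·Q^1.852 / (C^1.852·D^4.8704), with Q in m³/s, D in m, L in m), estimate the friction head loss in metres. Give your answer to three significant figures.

h_f ≈ 12.2 m

h_f = 10.67·2400·0.578^1.852 / (142^1.852·0.593^4.8704) = 12.21 m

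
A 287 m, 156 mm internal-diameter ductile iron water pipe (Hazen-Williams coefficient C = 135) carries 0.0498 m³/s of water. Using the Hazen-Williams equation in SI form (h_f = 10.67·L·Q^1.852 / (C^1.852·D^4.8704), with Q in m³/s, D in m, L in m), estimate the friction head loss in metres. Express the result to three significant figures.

h_f = 10.67·287·0.0498^1.852 / (135^1.852·0.156^4.8704) = 11.42 m

h_f ≈ 11.4 m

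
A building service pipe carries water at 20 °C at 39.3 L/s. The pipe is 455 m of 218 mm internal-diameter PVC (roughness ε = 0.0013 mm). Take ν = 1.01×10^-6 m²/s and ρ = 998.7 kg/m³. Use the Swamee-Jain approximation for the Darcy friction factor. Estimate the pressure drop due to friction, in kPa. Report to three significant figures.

V = 4Q/(πD²) = 4·0.0393/(π·0.218²) = 1.053 m/s
Re = VD/ν = 1.053·0.218/1.01×10^-6 = 2.27×10^5 → turbulent
ε/D = 0.0013/218 = 5.96×10^-6
Swamee-Jain: f = 0.01521
h_f = f(L/D)V²/(2g) = 0.01521·(455/0.218)·1.053²/(2·9.81) = 1.794 m
Δp = ρg·h_f = 998.7·9.81·1.794 = 17.58 kPa

Δp ≈ 17.6 kPa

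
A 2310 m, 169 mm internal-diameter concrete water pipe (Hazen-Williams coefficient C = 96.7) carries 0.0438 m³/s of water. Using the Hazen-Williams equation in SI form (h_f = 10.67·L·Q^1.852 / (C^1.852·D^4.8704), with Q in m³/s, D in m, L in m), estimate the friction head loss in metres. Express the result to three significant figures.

h_f = 10.67·2310·0.0438^1.852 / (96.7^1.852·0.169^4.8704) = 91.05 m

h_f ≈ 91.0 m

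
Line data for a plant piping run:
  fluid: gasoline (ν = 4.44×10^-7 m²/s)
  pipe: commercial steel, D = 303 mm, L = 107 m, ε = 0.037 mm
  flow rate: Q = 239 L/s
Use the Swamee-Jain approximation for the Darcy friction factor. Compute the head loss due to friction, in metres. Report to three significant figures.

V = 4Q/(πD²) = 4·0.239/(π·0.303²) = 3.315 m/s
Re = VD/ν = 3.315·0.303/4.44×10^-7 = 2.26×10^6 → turbulent
ε/D = 0.037/303 = 1.22×10^-4
Swamee-Jain: f = 0.01317
h_f = f(L/D)V²/(2g) = 0.01317·(107/0.303)·3.315²/(2·9.81) = 2.604 m

h_f ≈ 2.60 m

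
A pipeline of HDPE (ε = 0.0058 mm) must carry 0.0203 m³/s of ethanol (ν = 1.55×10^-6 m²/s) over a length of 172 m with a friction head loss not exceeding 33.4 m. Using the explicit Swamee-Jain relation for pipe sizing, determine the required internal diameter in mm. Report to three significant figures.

D ≈ 78.6 mm

Swamee-Jain (Type III): D = 0.66·[ε^1.25·(LQ²/(gh_f))^4.75 + ν·Q^9.4·(L/(gh_f))^5.2]^0.04
LQ²/(gh_f) = 2.163×10^-4; L/(gh_f) = 0.5249
Term 1 = ε^1.25·(…)^4.75 = 1.11×10^-24; Term 2 = ν·Q^9.4·(…)^5.2 = 6.69×10^-24
D = 0.66·(1.11×10^-24 + 6.69×10^-24)^0.04 = 0.07857 m = 78.6 mm
Check: V = 4.19 m/s, Re = 2.12×10^5, f = 0.01602, h_f = 31.3 m ≈ 33.4 m ✓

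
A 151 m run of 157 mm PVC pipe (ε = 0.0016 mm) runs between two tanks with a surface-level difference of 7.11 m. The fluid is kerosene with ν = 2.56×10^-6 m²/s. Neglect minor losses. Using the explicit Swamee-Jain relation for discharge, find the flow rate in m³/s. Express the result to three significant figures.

Q ≈ 0.0584 m³/s

Swamee-Jain (Type II): Q = -0.965·√(gD⁵h_f/L)·ln[ε/(3.7D) + √(3.17ν²L/(gD³h_f))]
√(gD⁵h_f/L) = √(9.81·0.157⁵·7.11/151) = 0.006638
ε/(3.7D) = 2.75×10^-6; √(3.17ν²L/(gD³h_f)) = 1.08×10^-4
Q = -0.965·0.006638·ln(1.106×10^-4) = 0.05835 m³/s
Check: V = 3.01 m/s, Re = 1.85×10^5, f = 0.01586, h_f = 7.07 m ≈ 7.11 m ✓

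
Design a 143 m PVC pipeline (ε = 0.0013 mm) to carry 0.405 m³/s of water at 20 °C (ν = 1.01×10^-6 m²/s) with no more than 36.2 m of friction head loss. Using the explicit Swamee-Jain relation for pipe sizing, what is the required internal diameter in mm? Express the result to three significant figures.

Swamee-Jain (Type III): D = 0.66·[ε^1.25·(LQ²/(gh_f))^4.75 + ν·Q^9.4·(L/(gh_f))^5.2]^0.04
LQ²/(gh_f) = 0.06605; L/(gh_f) = 0.4027
Term 1 = ε^1.25·(…)^4.75 = 1.09×10^-13; Term 2 = ν·Q^9.4·(…)^5.2 = 1.82×10^-12
D = 0.66·(1.09×10^-13 + 1.82×10^-12)^0.04 = 0.2244 m = 224 mm
Check: V = 10.2 m/s, Re = 2.28×10^6, f = 0.01039, h_f = 35.4 m ≈ 36.2 m ✓

D ≈ 224 mm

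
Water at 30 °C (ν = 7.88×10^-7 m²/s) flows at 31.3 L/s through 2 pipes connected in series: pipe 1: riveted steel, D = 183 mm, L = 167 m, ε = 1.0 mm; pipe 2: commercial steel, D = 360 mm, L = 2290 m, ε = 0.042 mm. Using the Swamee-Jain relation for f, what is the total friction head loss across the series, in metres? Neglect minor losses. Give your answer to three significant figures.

Pipe 1: V = 1.190 m/s, Re = 2.76×10^5, ε/D = 0.00546, f = 0.03167, h_1 = f(L/D)V²/2g = 2.086 m
Pipe 2: V = 0.3075 m/s, Re = 1.40×10^5, ε/D = 1.17×10^-4, f = 0.01748, h_2 = f(L/D)V²/2g = 0.5358 m
Series → Q common, losses add: H = Σh = 2.622 m

H ≈ 2.62 m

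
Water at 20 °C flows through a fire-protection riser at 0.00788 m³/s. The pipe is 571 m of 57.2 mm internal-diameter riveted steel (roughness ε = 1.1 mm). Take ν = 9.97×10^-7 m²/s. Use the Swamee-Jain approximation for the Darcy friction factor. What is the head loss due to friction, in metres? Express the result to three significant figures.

h_f ≈ 231 m

V = 4Q/(πD²) = 4·0.00788/(π·0.0572²) = 3.067 m/s
Re = VD/ν = 3.067·0.0572/9.97×10^-7 = 1.76×10^5 → turbulent
ε/D = 1.1/57.2 = 0.0192
Swamee-Jain: f = 0.04830
h_f = f(L/D)V²/(2g) = 0.04830·(571/0.0572)·3.067²/(2·9.81) = 231.1 m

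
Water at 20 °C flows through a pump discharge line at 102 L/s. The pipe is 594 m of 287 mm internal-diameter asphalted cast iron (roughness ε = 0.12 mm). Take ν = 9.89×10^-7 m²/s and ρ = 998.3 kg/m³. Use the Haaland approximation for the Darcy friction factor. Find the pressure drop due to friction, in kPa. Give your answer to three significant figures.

Δp ≈ 44.0 kPa

V = 4Q/(πD²) = 4·0.102/(π·0.287²) = 1.577 m/s
Re = VD/ν = 1.577·0.287/9.89×10^-7 = 4.58×10^5 → turbulent
ε/D = 0.12/287 = 4.18×10^-4
Haaland: f = 0.01711
h_f = f(L/D)V²/(2g) = 0.01711·(594/0.287)·1.577²/(2·9.81) = 4.488 m
Δp = ρg·h_f = 998.3·9.81·4.488 = 43.95 kPa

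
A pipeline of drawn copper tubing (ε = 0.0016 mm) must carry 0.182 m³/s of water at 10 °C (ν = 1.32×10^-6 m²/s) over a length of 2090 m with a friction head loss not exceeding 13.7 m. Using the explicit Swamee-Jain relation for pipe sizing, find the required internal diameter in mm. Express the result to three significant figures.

Swamee-Jain (Type III): D = 0.66·[ε^1.25·(LQ²/(gh_f))^4.75 + ν·Q^9.4·(L/(gh_f))^5.2]^0.04
LQ²/(gh_f) = 0.5151; L/(gh_f) = 15.55
Term 1 = ε^1.25·(…)^4.75 = 2.44×10^-9; Term 2 = ν·Q^9.4·(…)^5.2 = 2.30×10^-7
D = 0.66·(2.44×10^-9 + 2.30×10^-7)^0.04 = 0.3583 m = 358 mm
Check: V = 1.81 m/s, Re = 4.90×10^5, f = 0.01321, h_f = 12.8 m ≈ 13.7 m ✓

D ≈ 358 mm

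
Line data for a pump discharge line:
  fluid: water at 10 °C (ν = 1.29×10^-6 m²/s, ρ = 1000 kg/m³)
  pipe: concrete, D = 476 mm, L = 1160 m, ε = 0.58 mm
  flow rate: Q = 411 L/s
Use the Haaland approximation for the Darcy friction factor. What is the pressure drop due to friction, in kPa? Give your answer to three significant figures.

Δp ≈ 136 kPa

V = 4Q/(πD²) = 4·0.411/(π·0.476²) = 2.310 m/s
Re = VD/ν = 2.310·0.476/1.29×10^-6 = 8.52×10^5 → turbulent
ε/D = 0.58/476 = 0.00122
Haaland: f = 0.02093
h_f = f(L/D)V²/(2g) = 0.02093·(1160/0.476)·2.310²/(2·9.81) = 13.87 m
Δp = ρg·h_f = 1000·9.81·13.87 = 136.0 kPa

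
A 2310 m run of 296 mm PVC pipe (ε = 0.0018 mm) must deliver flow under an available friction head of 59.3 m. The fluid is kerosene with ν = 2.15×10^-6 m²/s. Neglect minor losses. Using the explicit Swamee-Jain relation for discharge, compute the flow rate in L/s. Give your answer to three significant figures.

Swamee-Jain (Type II): Q = -0.965·√(gD⁵h_f/L)·ln[ε/(3.7D) + √(3.17ν²L/(gD³h_f))]
√(gD⁵h_f/L) = √(9.81·0.296⁵·59.3/2310) = 0.02392
ε/(3.7D) = 1.64×10^-6; √(3.17ν²L/(gD³h_f)) = 4.74×10^-5
Q = -0.965·0.02392·ln(4.901×10^-5) = 0.2291 m³/s
Check: V = 3.33 m/s, Re = 4.58×10^5, f = 0.01339, h_f = 59.0 m ≈ 59.3 m ✓

Q ≈ 229 L/s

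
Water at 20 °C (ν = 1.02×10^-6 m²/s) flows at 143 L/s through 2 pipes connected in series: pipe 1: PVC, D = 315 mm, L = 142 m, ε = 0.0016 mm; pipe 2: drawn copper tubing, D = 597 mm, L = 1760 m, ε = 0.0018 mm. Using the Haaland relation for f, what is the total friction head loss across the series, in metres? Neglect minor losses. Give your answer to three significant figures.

Pipe 1: V = 1.835 m/s, Re = 5.67×10^5, ε/D = 5.08×10^-6, f = 0.01284, h_1 = f(L/D)V²/2g = 0.9930 m
Pipe 2: V = 0.5109 m/s, Re = 2.99×10^5, ε/D = 3.02×10^-6, f = 0.01438, h_2 = f(L/D)V²/2g = 0.5637 m
Series → Q common, losses add: H = Σh = 1.557 m

H ≈ 1.56 m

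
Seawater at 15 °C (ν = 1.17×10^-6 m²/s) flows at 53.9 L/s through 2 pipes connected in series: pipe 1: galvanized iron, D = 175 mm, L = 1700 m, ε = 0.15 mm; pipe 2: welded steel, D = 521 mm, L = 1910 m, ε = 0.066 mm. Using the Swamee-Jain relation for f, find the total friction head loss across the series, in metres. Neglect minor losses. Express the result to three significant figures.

H ≈ 50.0 m

Pipe 1: V = 2.241 m/s, Re = 3.35×10^5, ε/D = 8.57×10^-4, f = 0.02002, h_1 = f(L/D)V²/2g = 49.78 m
Pipe 2: V = 0.2528 m/s, Re = 1.13×10^5, ε/D = 1.27×10^-4, f = 0.01822, h_2 = f(L/D)V²/2g = 0.2176 m
Series → Q common, losses add: H = Σh = 50.00 m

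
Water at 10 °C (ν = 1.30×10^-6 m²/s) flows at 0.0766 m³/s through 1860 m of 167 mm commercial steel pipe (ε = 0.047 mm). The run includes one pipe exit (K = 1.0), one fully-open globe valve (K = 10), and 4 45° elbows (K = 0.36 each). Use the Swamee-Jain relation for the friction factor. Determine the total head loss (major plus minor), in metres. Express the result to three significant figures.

H_L ≈ 121 m

V = 4Q/(πD²) = 3.497 m/s; V²/2g = 0.6233 m
Re = 4.49×10^5, ε/D = 2.81×10^-4 → f = 0.01635 (Swamee-Jain)
Major: h_f = f(L/D)·V²/2g = 0.01635·11138·0.6233 = 113.5 m
Minor: ΣK = 12.4; h_m = ΣK·V²/2g = 7.754 m
Total H_L = 113.5 + 7.754 = 121.3 m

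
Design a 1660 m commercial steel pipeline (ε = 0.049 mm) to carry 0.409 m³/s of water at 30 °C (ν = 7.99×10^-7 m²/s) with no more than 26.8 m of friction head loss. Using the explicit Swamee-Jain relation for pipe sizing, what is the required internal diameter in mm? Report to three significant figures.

D ≈ 413 mm

Swamee-Jain (Type III): D = 0.66·[ε^1.25·(LQ²/(gh_f))^4.75 + ν·Q^9.4·(L/(gh_f))^5.2]^0.04
LQ²/(gh_f) = 1.056; L/(gh_f) = 6.314
Term 1 = ε^1.25·(…)^4.75 = 5.32×10^-6; Term 2 = ν·Q^9.4·(…)^5.2 = 2.60×10^-6
D = 0.66·(5.32×10^-6 + 2.60×10^-6)^0.04 = 0.4125 m = 413 mm
Check: V = 3.06 m/s, Re = 1.58×10^6, f = 0.01336, h_f = 25.7 m ≈ 26.8 m ✓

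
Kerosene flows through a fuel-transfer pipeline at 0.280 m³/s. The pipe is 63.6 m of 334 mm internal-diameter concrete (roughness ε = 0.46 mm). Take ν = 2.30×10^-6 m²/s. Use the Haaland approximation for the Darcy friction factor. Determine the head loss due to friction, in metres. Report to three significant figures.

V = 4Q/(πD²) = 4·0.280/(π·0.334²) = 3.196 m/s
Re = VD/ν = 3.196·0.334/2.30×10^-6 = 4.64×10^5 → turbulent
ε/D = 0.46/334 = 0.00138
Haaland: f = 0.02175
h_f = f(L/D)V²/(2g) = 0.02175·(63.6/0.334)·3.196²/(2·9.81) = 2.156 m

h_f ≈ 2.16 m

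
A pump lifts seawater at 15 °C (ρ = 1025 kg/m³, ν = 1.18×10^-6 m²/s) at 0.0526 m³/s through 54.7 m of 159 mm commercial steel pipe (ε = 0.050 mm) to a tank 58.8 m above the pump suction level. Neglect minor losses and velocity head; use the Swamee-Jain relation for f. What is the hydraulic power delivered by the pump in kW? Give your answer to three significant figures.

V = 4Q/(πD²) = 2.649 m/s; Re = 3.57×10^5; ε/D = 3.14×10^-4; f = 0.01691
h_f = f(L/D)V²/2g = 2.080 m
Total head H = z + h_f = 58.8 + 2.080 = 60.88 m
P_hyd = ρgQH = 1025·9.81·0.0526·60.88 = 32.20 kW

P_hyd ≈ 32.2 kW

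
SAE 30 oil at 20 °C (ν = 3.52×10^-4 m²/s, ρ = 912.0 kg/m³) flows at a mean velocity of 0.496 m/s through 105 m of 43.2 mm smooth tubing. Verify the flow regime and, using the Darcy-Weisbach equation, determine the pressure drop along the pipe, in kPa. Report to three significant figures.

Δp ≈ 287 kPa

Re = VD/ν = 0.496·0.04320/3.52×10^-4 = 60.9 → laminar (Re < 2300)
f = 64/Re = 1.051
h_f = f(L/D)V²/(2g) = 1.051·(105/0.04320)·0.496²/(2·9.81) = 32.04 m
Δp = ρg·h_f = 912.0·9.81·32.04 = 286.7 kPa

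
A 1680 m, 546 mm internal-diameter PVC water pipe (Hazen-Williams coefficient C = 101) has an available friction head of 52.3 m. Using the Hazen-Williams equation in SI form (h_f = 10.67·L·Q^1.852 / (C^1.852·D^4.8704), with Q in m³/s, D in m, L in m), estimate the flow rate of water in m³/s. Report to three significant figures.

Q ≈ 0.880 m³/s

Rearranging: Q = [h_f·C^1.852·D^4.8704 / (10.67·L)]^(1/1.852)
Q = [52.3·101^1.852·0.546^4.8704 / (10.67·1680)]^0.540 = 0.8799 m³/s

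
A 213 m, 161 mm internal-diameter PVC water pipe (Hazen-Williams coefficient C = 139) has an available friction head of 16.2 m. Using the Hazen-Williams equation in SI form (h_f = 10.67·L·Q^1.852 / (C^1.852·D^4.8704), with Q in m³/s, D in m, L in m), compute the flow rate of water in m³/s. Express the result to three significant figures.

Q ≈ 0.0790 m³/s

Rearranging: Q = [h_f·C^1.852·D^4.8704 / (10.67·L)]^(1/1.852)
Q = [16.2·139^1.852·0.161^4.8704 / (10.67·213)]^0.540 = 0.07903 m³/s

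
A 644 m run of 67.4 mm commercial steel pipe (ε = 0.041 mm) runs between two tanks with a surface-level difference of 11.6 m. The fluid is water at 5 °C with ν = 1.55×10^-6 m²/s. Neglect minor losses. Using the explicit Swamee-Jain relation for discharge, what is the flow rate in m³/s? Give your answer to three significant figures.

Swamee-Jain (Type II): Q = -0.965·√(gD⁵h_f/L)·ln[ε/(3.7D) + √(3.17ν²L/(gD³h_f))]
√(gD⁵h_f/L) = √(9.81·0.0674⁵·11.6/644) = 4.958×10^-4
ε/(3.7D) = 1.64×10^-4; √(3.17ν²L/(gD³h_f)) = 3.75×10^-4
Q = -0.965·4.958×10^-4·ln(5.396×10^-4) = 0.003600 m³/s
Check: V = 1.01 m/s, Re = 4.39×10^4, f = 0.02348, h_f = 11.6 m ≈ 11.6 m ✓

Q ≈ 0.00360 m³/s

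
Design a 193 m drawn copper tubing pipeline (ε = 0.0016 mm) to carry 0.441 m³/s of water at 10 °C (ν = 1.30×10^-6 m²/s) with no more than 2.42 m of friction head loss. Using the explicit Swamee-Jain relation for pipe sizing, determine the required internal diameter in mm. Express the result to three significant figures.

Swamee-Jain (Type III): D = 0.66·[ε^1.25·(LQ²/(gh_f))^4.75 + ν·Q^9.4·(L/(gh_f))^5.2]^0.04
LQ²/(gh_f) = 1.581; L/(gh_f) = 8.130
Term 1 = ε^1.25·(…)^4.75 = 5.01×10^-7; Term 2 = ν·Q^9.4·(…)^5.2 = 3.19×10^-5
D = 0.66·(5.01×10^-7 + 3.19×10^-5)^0.04 = 0.4365 m = 436 mm
Check: V = 2.95 m/s, Re = 9.90×10^5, f = 0.01172, h_f = 2.29 m ≈ 2.42 m ✓

D ≈ 436 mm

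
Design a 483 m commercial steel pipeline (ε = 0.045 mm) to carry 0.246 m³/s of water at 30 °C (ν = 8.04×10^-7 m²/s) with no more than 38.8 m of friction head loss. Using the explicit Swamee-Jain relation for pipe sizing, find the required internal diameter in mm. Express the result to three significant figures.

Swamee-Jain (Type III): D = 0.66·[ε^1.25·(LQ²/(gh_f))^4.75 + ν·Q^9.4·(L/(gh_f))^5.2]^0.04
LQ²/(gh_f) = 0.07679; L/(gh_f) = 1.269
Term 1 = ε^1.25·(…)^4.75 = 1.87×10^-11; Term 2 = ν·Q^9.4·(…)^5.2 = 5.22×10^-12
D = 0.66·(1.87×10^-11 + 5.22×10^-12)^0.04 = 0.2481 m = 248 mm
Check: V = 5.09 m/s, Re = 1.57×10^6, f = 0.01423, h_f = 36.5 m ≈ 38.8 m ✓

D ≈ 248 mm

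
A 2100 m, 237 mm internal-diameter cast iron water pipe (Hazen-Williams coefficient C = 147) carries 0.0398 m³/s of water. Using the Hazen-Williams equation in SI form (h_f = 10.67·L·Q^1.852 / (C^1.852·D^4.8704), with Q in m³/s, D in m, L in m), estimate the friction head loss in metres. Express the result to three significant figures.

h_f ≈ 6.15 m

h_f = 10.67·2100·0.0398^1.852 / (147^1.852·0.237^4.8704) = 6.148 m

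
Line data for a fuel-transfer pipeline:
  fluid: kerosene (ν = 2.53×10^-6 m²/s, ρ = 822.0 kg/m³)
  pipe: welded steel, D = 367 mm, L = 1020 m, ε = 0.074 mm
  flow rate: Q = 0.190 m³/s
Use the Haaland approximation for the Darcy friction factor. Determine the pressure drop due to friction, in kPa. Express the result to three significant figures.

Δp ≈ 60.2 kPa

V = 4Q/(πD²) = 4·0.190/(π·0.367²) = 1.796 m/s
Re = VD/ν = 1.796·0.367/2.53×10^-6 = 2.61×10^5 → turbulent
ε/D = 0.074/367 = 2.02×10^-4
Haaland: f = 0.01633
h_f = f(L/D)V²/(2g) = 0.01633·(1020/0.367)·1.796²/(2·9.81) = 7.464 m
Δp = ρg·h_f = 822.0·9.81·7.464 = 60.19 kPa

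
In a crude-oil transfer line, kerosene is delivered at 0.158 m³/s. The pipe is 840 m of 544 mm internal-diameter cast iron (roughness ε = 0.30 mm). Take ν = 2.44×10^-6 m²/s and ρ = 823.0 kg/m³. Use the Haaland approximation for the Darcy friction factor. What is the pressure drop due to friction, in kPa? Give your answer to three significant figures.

Δp ≈ 5.69 kPa

V = 4Q/(πD²) = 4·0.158/(π·0.544²) = 0.6798 m/s
Re = VD/ν = 0.6798·0.544/2.44×10^-6 = 1.52×10^5 → turbulent
ε/D = 0.30/544 = 5.51×10^-4
Haaland: f = 0.01938
h_f = f(L/D)V²/(2g) = 0.01938·(840/0.544)·0.6798²/(2·9.81) = 0.7047 m
Δp = ρg·h_f = 823.0·9.81·0.7047 = 5.689 kPa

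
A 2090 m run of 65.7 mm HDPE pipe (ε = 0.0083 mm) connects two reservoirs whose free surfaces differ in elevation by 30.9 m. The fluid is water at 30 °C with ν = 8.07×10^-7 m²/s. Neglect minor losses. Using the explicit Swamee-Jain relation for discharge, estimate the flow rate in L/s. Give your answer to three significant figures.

Swamee-Jain (Type II): Q = -0.965·√(gD⁵h_f/L)·ln[ε/(3.7D) + √(3.17ν²L/(gD³h_f))]
√(gD⁵h_f/L) = √(9.81·0.0657⁵·30.9/2090) = 4.214×10^-4
ε/(3.7D) = 3.41×10^-5; √(3.17ν²L/(gD³h_f)) = 2.24×10^-4
Q = -0.965·4.214×10^-4·ln(2.582×10^-4) = 0.003359 m³/s
Check: V = 0.991 m/s, Re = 8.07×10^4, f = 0.01935, h_f = 30.8 m ≈ 30.9 m ✓

Q ≈ 3.36 L/s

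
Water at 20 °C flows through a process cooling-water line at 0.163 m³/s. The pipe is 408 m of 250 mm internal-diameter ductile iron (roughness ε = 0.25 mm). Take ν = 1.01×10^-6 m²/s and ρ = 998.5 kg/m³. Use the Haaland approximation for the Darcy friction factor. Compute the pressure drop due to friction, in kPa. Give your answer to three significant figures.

Δp ≈ 180 kPa

V = 4Q/(πD²) = 4·0.163/(π·0.250²) = 3.321 m/s
Re = VD/ν = 3.321·0.250/1.01×10^-6 = 8.22×10^5 → turbulent
ε/D = 0.25/250 = 0.00100
Haaland: f = 0.02000
h_f = f(L/D)V²/(2g) = 0.02000·(408/0.250)·3.321²/(2·9.81) = 18.34 m
Δp = ρg·h_f = 998.5·9.81·18.34 = 179.7 kPa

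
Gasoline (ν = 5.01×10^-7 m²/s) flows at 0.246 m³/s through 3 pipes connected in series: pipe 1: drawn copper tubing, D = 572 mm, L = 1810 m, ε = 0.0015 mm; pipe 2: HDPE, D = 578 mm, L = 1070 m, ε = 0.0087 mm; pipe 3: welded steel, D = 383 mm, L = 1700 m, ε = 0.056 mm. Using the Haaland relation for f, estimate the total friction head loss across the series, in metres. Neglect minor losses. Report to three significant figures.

H ≈ 16.7 m

Pipe 1: V = 0.9573 m/s, Re = 1.09×10^6, ε/D = 2.62×10^-6, f = 0.01146, h_1 = f(L/D)V²/2g = 1.694 m
Pipe 2: V = 0.9375 m/s, Re = 1.08×10^6, ε/D = 1.51×10^-5, f = 0.01173, h_2 = f(L/D)V²/2g = 0.9728 m
Pipe 3: V = 2.135 m/s, Re = 1.63×10^6, ε/D = 1.46×10^-4, f = 0.01359, h_3 = f(L/D)V²/2g = 14.02 m
Series → Q common, losses add: H = Σh = 16.69 m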